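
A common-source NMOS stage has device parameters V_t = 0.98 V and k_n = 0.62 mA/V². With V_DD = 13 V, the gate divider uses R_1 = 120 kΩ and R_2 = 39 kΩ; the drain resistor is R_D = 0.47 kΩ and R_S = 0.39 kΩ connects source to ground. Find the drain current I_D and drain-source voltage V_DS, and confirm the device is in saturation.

V_G = V_DD·R_2/(R_1+R_2) = 13×39/159 = 3.19 V.
Assume saturation: I_D = (k_n/2)(V_GS − V_t)² with V_GS = V_G − I_D·R_S = 3.19 − 0.39·I_D.
Substituting gives 0.0472·I_D² − 1.53·I_D + 1.51 = 0, with roots I_D = 1.02 or 31.5 mA.
The root I_D = 31.5 mA gives V_GS = -9.1 V ≤ V_t, so take I_D = 1.02 mA.
Then V_GS = 2.79 V and V_DS = V_DD − I_D(R_D+R_S) = 13 − 1.02×0.86 = 12.1 V.
Saturation requires V_DS ≥ V_GS − V_t = 1.81 V; 12.1 ≥ 1.81 ✓.

I_D ≈ 1 mA, V_DS ≈ 12 V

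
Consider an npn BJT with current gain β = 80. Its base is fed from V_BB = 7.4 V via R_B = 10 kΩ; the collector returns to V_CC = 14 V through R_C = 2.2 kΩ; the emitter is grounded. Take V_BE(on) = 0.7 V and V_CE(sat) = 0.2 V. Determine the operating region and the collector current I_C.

Assume active: I_B = (7.4 − 0.7)/10 = 0.67 mA, giving I_C = β·I_B = 53.6 mA.
But then V_CE = 14 − 53.6×2.2 = -104 V < V_CE(sat) = 0.2 V — impossible in the active region.
So the transistor is saturated. With V_CE = 0.2 V, I_C = (V_CC − 0.2)/R_C = 13.8/2.2 = 6.27 mA.
Check: β·I_B = 53.6 mA > I_C = 6.27 mA, confirming saturation.

saturation; I_C ≈ 6.3 mA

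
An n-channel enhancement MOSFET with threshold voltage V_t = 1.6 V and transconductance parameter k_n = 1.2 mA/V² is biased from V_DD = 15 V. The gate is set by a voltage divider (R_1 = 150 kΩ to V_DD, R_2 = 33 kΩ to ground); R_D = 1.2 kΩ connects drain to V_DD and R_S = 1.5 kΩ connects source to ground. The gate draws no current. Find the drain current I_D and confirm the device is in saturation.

I_D ≈ 0.28 mA

V_G = V_DD·R_2/(R_1+R_2) = 15×33/183 = 2.7 V.
Assume saturation: I_D = (k_n/2)(V_GS − V_t)² with V_GS = V_G − I_D·R_S = 2.7 − 1.5·I_D.
Substituting gives 1.35·I_D² − 2.99·I_D + 0.733 = 0, with roots I_D = 0.281 or 1.93 mA.
The root I_D = 1.93 mA gives V_GS = -0.195 V ≤ V_t, so take I_D = 0.281 mA.
Then V_GS = 2.28 V and V_DS = V_DD − I_D(R_D+R_S) = 15 − 0.281×2.7 = 14.2 V.
Saturation requires V_DS ≥ V_GS − V_t = 0.684 V; 14.2 ≥ 0.684 ✓.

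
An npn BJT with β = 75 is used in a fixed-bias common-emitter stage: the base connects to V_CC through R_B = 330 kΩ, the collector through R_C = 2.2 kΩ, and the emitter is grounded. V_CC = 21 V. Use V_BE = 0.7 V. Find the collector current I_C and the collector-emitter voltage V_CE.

I_C ≈ 4.6 mA, V_CE ≈ 11 V

Base loop: V_CC = I_B·R_B + V_BE, so I_B = (21 − 0.7)/330 kΩ = 0.0615 mA.
In the active region I_C = β·I_B = 75 × 0.0615 = 4.61 mA.
Collector loop: V_CE = V_CC − I_C·R_C = 21 − 4.61×2.2 = 10.8 V.
Since V_CE = 10.8 V > V_CE(sat) ≈ 0.2 V, the transistor is in the active region as assumed.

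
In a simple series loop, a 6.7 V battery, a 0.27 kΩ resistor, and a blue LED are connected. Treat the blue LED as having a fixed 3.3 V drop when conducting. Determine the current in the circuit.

I ≈ 13 mA

KVL around the loop: 6.7 = V_D + I·R = 3.3 + I × 0.27 kΩ.
So I = (6.7 − 3.3) / 0.27 kΩ = 3.4 / 0.27 = 12.6 mA.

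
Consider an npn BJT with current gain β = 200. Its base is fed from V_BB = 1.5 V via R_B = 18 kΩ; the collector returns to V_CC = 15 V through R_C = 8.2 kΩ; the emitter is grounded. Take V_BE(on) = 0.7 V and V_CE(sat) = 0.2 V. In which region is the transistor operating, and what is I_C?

Assume active: I_B = (1.5 − 0.7)/18 = 0.0444 mA, giving I_C = β·I_B = 8.89 mA.
But then V_CE = 15 − 8.89×8.2 = -57.9 V < V_CE(sat) = 0.2 V — impossible in the active region.
So the transistor is saturated. With V_CE = 0.2 V, I_C = (V_CC − 0.2)/R_C = 14.8/8.2 = 1.8 mA.
Check: β·I_B = 8.89 mA > I_C = 1.8 mA, confirming saturation.

saturation; I_C ≈ 1.8 mA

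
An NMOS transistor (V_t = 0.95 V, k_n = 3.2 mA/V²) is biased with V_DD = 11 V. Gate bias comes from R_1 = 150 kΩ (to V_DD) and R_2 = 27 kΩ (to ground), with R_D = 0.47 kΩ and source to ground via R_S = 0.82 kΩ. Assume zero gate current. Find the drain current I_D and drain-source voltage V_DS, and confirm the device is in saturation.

I_D ≈ 0.33 mA, V_DS ≈ 11 V

V_G = V_DD·R_2/(R_1+R_2) = 11×27/177 = 1.68 V.
Assume saturation: I_D = (k_n/2)(V_GS − V_t)² with V_GS = V_G − I_D·R_S = 1.68 − 0.82·I_D.
Substituting gives 1.08·I_D² − 2.91·I_D + 0.848 = 0, with roots I_D = 0.332 or 2.37 mA.
The root I_D = 2.37 mA gives V_GS = -0.268 V ≤ V_t, so take I_D = 0.332 mA.
Then V_GS = 1.41 V and V_DS = V_DD − I_D(R_D+R_S) = 11 − 0.332×1.29 = 10.6 V.
Saturation requires V_DS ≥ V_GS − V_t = 0.456 V; 10.6 ≥ 0.456 ✓.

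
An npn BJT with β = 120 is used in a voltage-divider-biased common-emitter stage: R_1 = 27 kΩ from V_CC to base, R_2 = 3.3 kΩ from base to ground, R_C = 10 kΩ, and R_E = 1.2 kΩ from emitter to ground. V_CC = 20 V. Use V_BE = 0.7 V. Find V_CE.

V_CE ≈ 6.6 V

Thevenize the base divider: V_Th = V_CC·R_2/(R_1+R_2) = 20×3.3/30.3 = 2.18 V, R_Th = R_1‖R_2 = 2.94 kΩ.
Base-emitter loop: V_Th = I_B·R_Th + V_BE + (β+1)I_B·R_E, so I_B = (2.18 − 0.7) / (2.94 + 121×1.2) = 0.00998 mA.
I_C = β·I_B = 120×0.00998 = 1.2 mA, and I_E = (β+1)I_B = 1.21 mA.
V_CE = V_CC − I_C·R_C − I_E·R_E = 20 − 1.2×10 − 1.21×1.2 = 6.58 V.
V_CE = 6.58 V > 0.2 V confirms active-region operation.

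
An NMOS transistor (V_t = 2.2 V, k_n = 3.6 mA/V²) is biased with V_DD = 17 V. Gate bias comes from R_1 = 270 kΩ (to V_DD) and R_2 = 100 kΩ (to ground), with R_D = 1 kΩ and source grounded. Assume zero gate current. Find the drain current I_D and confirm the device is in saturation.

V_G = V_DD·R_2/(R_1+R_2) = 17×100/370 = 4.59 V. With the source grounded, V_GS = V_G = 4.59 V.
Assume saturation: I_D = (k_n/2)(V_GS − V_t)² = (3.6/2)×(4.59 − 2.2)² = 1.8×2.39² = 10.3 mA.
V_DS = V_DD − I_D·R_D = 17 − 10.3×1 = 6.68 V.
Saturation requires V_DS ≥ V_GS − V_t = 2.39 V; 6.68 ≥ 2.39 ✓.

I_D ≈ 10 mA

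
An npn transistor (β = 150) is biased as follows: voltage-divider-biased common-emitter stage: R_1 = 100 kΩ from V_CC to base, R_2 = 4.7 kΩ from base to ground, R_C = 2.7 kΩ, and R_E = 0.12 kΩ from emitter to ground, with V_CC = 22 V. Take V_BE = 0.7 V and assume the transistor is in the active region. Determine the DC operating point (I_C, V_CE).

Thevenize the base divider: V_Th = V_CC·R_2/(R_1+R_2) = 22×4.7/105 = 0.988 V, R_Th = R_1‖R_2 = 4.49 kΩ.
Base-emitter loop: V_Th = I_B·R_Th + V_BE + (β+1)I_B·R_E, so I_B = (0.988 − 0.7) / (4.49 + 151×0.12) = 0.0127 mA.
I_C = β·I_B = 150×0.0127 = 1.91 mA, and I_E = (β+1)I_B = 1.92 mA.
V_CE = V_CC − I_C·R_C − I_E·R_E = 22 − 1.91×2.7 − 1.92×0.12 = 16.6 V.
V_CE = 16.6 V > 0.2 V confirms active-region operation.

I_C ≈ 1.9 mA, V_CE ≈ 17 V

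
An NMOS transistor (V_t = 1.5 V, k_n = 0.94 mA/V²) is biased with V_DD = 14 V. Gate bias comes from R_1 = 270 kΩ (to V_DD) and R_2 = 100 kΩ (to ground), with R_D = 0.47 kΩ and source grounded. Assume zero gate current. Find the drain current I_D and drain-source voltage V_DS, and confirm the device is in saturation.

I_D ≈ 2.5 mA, V_DS ≈ 13 V

V_G = V_DD·R_2/(R_1+R_2) = 14×100/370 = 3.78 V. With the source grounded, V_GS = V_G = 3.78 V.
Assume saturation: I_D = (k_n/2)(V_GS − V_t)² = (0.94/2)×(3.78 − 1.5)² = 0.47×2.28² = 2.45 mA.
V_DS = V_DD − I_D·R_D = 14 − 2.45×0.47 = 12.8 V.
Saturation requires V_DS ≥ V_GS − V_t = 2.28 V; 12.8 ≥ 2.28 ✓.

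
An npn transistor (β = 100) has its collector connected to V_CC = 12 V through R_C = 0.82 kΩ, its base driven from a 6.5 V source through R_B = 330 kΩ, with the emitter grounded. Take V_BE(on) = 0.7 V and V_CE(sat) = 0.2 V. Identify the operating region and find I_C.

active; I_C ≈ 1.8 mA

Assume active. Base-emitter loop: I_B = (V_BB − V_BE)/R_B = (6.5 − 0.7)/330 = 0.0176 mA.
I_C = β·I_B = 100×0.0176 = 1.76 mA.
V_CE = V_CC − I_C·R_C = 12 − 1.76×0.82 = 10.6 V > V_CE(sat), so the active-region assumption holds.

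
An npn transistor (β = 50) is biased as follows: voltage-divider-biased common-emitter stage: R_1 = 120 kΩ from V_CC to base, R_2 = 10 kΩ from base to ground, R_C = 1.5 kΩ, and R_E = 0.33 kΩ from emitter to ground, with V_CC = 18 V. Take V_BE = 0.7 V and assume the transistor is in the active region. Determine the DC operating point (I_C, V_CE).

Thevenize the base divider: V_Th = V_CC·R_2/(R_1+R_2) = 18×10/130 = 1.38 V, R_Th = R_1‖R_2 = 9.23 kΩ.
Base-emitter loop: V_Th = I_B·R_Th + V_BE + (β+1)I_B·R_E, so I_B = (1.38 − 0.7) / (9.23 + 51×0.33) = 0.0263 mA.
I_C = β·I_B = 50×0.0263 = 1.31 mA, and I_E = (β+1)I_B = 1.34 mA.
V_CE = V_CC − I_C·R_C − I_E·R_E = 18 − 1.31×1.5 − 1.34×0.33 = 15.6 V.
V_CE = 15.6 V > 0.2 V confirms active-region operation.

I_C ≈ 1.3 mA, V_CE ≈ 16 V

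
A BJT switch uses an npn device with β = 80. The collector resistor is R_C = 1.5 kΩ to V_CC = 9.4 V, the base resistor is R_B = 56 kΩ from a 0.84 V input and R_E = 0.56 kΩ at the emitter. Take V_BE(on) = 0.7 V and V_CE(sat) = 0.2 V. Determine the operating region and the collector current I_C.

active; I_C ≈ 0.11 mA

Assume active. Base-emitter loop: I_B = (V_BB − V_BE)/(R_B + (β+1)R_E) = (0.84 − 0.7)/(56 + 81×0.56) = 0.00138 mA.
I_C = β·I_B = 80×0.00138 = 0.11 mA.
V_CE = V_CC − I_C·R_C − I_E·R_E = 9.4 − 0.11×1.5 − 0.112×0.56 = 9.17 V > V_CE(sat), so the active-region assumption holds.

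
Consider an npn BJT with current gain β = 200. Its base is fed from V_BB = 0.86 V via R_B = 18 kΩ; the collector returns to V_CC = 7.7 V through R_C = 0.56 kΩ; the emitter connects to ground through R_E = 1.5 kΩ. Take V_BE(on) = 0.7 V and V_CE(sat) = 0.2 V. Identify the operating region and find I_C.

Assume active. Base-emitter loop: I_B = (V_BB − V_BE)/(R_B + (β+1)R_E) = (0.86 − 0.7)/(18 + 201×1.5) = 0.000501 mA.
I_C = β·I_B = 200×0.000501 = 0.1 mA.
V_CE = V_CC − I_C·R_C − I_E·R_E = 7.7 − 0.1×0.56 − 0.101×1.5 = 7.49 V > V_CE(sat), so the active-region assumption holds.

active; I_C ≈ 0.1 mA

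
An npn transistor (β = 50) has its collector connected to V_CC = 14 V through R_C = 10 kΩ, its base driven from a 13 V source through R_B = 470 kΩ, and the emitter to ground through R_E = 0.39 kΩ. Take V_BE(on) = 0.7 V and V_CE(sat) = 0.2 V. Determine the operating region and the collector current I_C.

active; I_C ≈ 1.3 mA

Assume active. Base-emitter loop: I_B = (V_BB − V_BE)/(R_B + (β+1)R_E) = (13 − 0.7)/(470 + 51×0.39) = 0.0251 mA.
I_C = β·I_B = 50×0.0251 = 1.26 mA.
V_CE = V_CC − I_C·R_C − I_E·R_E = 14 − 1.26×10 − 1.28×0.39 = 0.947 V > V_CE(sat), so the active-region assumption holds.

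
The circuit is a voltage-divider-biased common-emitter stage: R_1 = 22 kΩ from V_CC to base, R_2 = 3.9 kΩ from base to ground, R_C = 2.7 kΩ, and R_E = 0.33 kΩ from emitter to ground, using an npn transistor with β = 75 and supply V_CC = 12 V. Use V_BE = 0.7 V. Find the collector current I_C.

Thevenize the base divider: V_Th = V_CC·R_2/(R_1+R_2) = 12×3.9/25.9 = 1.81 V, R_Th = R_1‖R_2 = 3.31 kΩ.
Base-emitter loop: V_Th = I_B·R_Th + V_BE + (β+1)I_B·R_E, so I_B = (1.81 − 0.7) / (3.31 + 76×0.33) = 0.039 mA.
I_C = β·I_B = 75×0.039 = 2.92 mA, and I_E = (β+1)I_B = 2.96 mA.
V_CE = V_CC − I_C·R_C − I_E·R_E = 12 − 2.92×2.7 − 2.96×0.33 = 3.13 V.
V_CE = 3.13 V > 0.2 V confirms active-region operation.

I_C ≈ 2.9 mA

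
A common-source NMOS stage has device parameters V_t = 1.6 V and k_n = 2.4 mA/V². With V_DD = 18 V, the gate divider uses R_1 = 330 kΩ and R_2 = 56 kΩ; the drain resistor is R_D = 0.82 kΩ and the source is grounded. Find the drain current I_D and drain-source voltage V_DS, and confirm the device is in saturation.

I_D ≈ 1.2 mA, V_DS ≈ 17 V

V_G = V_DD·R_2/(R_1+R_2) = 18×56/386 = 2.61 V. With the source grounded, V_GS = V_G = 2.61 V.
Assume saturation: I_D = (k_n/2)(V_GS − V_t)² = (2.4/2)×(2.61 − 1.6)² = 1.2×1.01² = 1.23 mA.
V_DS = V_DD − I_D·R_D = 18 − 1.23×0.82 = 17 V.
Saturation requires V_DS ≥ V_GS − V_t = 1.01 V; 17 ≥ 1.01 ✓.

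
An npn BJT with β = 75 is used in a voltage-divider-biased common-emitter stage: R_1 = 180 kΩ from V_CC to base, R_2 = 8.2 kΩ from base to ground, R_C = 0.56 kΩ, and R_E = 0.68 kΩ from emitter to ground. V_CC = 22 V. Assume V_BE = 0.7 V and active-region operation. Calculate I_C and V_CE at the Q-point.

I_C ≈ 0.33 mA, V_CE ≈ 22 V

Thevenize the base divider: V_Th = V_CC·R_2/(R_1+R_2) = 22×8.2/188 = 0.959 V, R_Th = R_1‖R_2 = 7.84 kΩ.
Base-emitter loop: V_Th = I_B·R_Th + V_BE + (β+1)I_B·R_E, so I_B = (0.959 − 0.7) / (7.84 + 76×0.68) = 0.00434 mA.
I_C = β·I_B = 75×0.00434 = 0.326 mA, and I_E = (β+1)I_B = 0.33 mA.
V_CE = V_CC − I_C·R_C − I_E·R_E = 22 − 0.326×0.56 − 0.33×0.68 = 21.6 V.
V_CE = 21.6 V > 0.2 V confirms active-region operation.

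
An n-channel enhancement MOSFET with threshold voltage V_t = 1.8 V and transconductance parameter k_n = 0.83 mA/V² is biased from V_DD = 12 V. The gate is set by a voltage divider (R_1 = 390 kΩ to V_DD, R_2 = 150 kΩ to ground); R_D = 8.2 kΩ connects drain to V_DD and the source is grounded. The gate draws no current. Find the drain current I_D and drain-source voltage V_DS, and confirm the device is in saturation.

I_D ≈ 0.98 mA, V_DS ≈ 4 V

V_G = V_DD·R_2/(R_1+R_2) = 12×150/540 = 3.33 V. With the source grounded, V_GS = V_G = 3.33 V.
Assume saturation: I_D = (k_n/2)(V_GS − V_t)² = (0.83/2)×(3.33 − 1.8)² = 0.415×1.53² = 0.976 mA.
V_DS = V_DD − I_D·R_D = 12 − 0.976×8.2 = 4 V.
Saturation requires V_DS ≥ V_GS − V_t = 1.53 V; 4 ≥ 1.53 ✓.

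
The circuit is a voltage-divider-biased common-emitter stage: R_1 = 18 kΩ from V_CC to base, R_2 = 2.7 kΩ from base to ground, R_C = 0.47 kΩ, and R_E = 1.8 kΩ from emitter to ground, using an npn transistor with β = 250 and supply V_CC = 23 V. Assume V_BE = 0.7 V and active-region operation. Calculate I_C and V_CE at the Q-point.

I_C ≈ 1.3 mA, V_CE ≈ 20 V

Thevenize the base divider: V_Th = V_CC·R_2/(R_1+R_2) = 23×2.7/20.7 = 3 V, R_Th = R_1‖R_2 = 2.35 kΩ.
Base-emitter loop: V_Th = I_B·R_Th + V_BE + (β+1)I_B·R_E, so I_B = (3 − 0.7) / (2.35 + 251×1.8) = 0.00506 mA.
I_C = β·I_B = 250×0.00506 = 1.27 mA, and I_E = (β+1)I_B = 1.27 mA.
V_CE = V_CC − I_C·R_C − I_E·R_E = 23 − 1.27×0.47 − 1.27×1.8 = 20.1 V.
V_CE = 20.1 V > 0.2 V confirms active-region operation.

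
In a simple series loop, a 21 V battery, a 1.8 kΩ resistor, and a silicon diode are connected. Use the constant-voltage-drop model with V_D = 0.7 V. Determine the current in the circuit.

I ≈ 11 mA

KVL around the loop: 21 = V_D + I·R = 0.7 + I × 1.8 kΩ.
So I = (21 − 0.7) / 1.8 kΩ = 20.3 / 1.8 = 11.3 mA.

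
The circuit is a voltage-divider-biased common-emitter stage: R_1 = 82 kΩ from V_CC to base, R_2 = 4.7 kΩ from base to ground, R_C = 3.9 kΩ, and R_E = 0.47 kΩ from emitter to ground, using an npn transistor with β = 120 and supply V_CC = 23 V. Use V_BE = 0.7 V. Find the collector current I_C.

I_C ≈ 1.1 mA

Thevenize the base divider: V_Th = V_CC·R_2/(R_1+R_2) = 23×4.7/86.7 = 1.25 V, R_Th = R_1‖R_2 = 4.45 kΩ.
Base-emitter loop: V_Th = I_B·R_Th + V_BE + (β+1)I_B·R_E, so I_B = (1.25 − 0.7) / (4.45 + 121×0.47) = 0.00892 mA.
I_C = β·I_B = 120×0.00892 = 1.07 mA, and I_E = (β+1)I_B = 1.08 mA.
V_CE = V_CC − I_C·R_C − I_E·R_E = 23 − 1.07×3.9 − 1.08×0.47 = 18.3 V.
V_CE = 18.3 V > 0.2 V confirms active-region operation.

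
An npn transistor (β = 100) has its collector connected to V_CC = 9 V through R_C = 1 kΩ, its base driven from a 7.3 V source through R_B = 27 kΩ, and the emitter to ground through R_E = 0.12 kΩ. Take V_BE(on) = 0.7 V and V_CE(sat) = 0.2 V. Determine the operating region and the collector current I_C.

saturation; I_C ≈ 7.8 mA

Assume active: I_B = (7.3 − 0.7)/(27 + 101×0.12) = 0.169 mA, I_C = β·I_B = 16.9 mA.
Then V_CE = 9 − 16.9×1 − 17×0.12 = -9.92 V < 0.2 V — the active assumption fails.
Re-solve with V_CE = 0.2 V. KCL at the emitter: V_E/R_E = (V_BB−0.7−V_E)/R_B + (V_CC−0.2−V_E)/R_C, giving V_E = 0.965 V.
I_C = (V_CC − 0.2 − V_E)/R_C = (8.8 − 0.965)/1 = 7.83 mA.
Check: I_B = (6.6 − 0.965)/27 = 0.209 mA, and β·I_B = 20.9 mA > I_C, confirming saturation.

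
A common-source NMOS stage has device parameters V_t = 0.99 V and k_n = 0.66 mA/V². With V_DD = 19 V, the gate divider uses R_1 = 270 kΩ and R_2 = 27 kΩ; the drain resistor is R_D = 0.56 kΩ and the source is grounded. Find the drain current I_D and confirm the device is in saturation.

V_G = V_DD·R_2/(R_1+R_2) = 19×27/297 = 1.73 V. With the source grounded, V_GS = V_G = 1.73 V.
Assume saturation: I_D = (k_n/2)(V_GS − V_t)² = (0.66/2)×(1.73 − 0.99)² = 0.33×0.737² = 0.179 mA.
V_DS = V_DD − I_D·R_D = 19 − 0.179×0.56 = 18.9 V.
Saturation requires V_DS ≥ V_GS − V_t = 0.737 V; 18.9 ≥ 0.737 ✓.

I_D ≈ 0.18 mA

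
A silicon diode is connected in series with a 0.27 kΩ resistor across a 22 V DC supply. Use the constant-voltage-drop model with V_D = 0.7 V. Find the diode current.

KVL around the loop: 22 = V_D + I·R = 0.7 + I × 0.27 kΩ.
So I = (22 − 0.7) / 0.27 kΩ = 21.3 / 0.27 = 78.9 mA.

I ≈ 79 mA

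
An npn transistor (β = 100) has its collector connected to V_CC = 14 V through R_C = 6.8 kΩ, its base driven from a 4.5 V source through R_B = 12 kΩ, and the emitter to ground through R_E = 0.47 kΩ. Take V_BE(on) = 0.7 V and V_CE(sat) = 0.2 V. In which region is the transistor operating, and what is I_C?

Assume active: I_B = (4.5 − 0.7)/(12 + 101×0.47) = 0.0639 mA, I_C = β·I_B = 6.39 mA.
Then V_CE = 14 − 6.39×6.8 − 6.45×0.47 = -32.5 V < 0.2 V — the active assumption fails.
Re-solve with V_CE = 0.2 V. KCL at the emitter: V_E/R_E = (V_BB−0.7−V_E)/R_B + (V_CC−0.2−V_E)/R_C, giving V_E = 0.995 V.
I_C = (V_CC − 0.2 − V_E)/R_C = (13.8 − 0.995)/6.8 = 1.88 mA.
Check: I_B = (3.8 − 0.995)/12 = 0.234 mA, and β·I_B = 23.4 mA > I_C, confirming saturation.

saturation; I_C ≈ 1.9 mA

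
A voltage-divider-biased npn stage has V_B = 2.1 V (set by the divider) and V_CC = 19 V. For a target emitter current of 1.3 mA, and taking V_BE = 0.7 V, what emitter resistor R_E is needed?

V_E = V_B − V_BE = 2.1 − 0.7 = 1.4 V.
R_E = V_E / I_E = 1.4 / 1.3 = 1.08 kΩ.

R_E ≈ 1.1 kΩ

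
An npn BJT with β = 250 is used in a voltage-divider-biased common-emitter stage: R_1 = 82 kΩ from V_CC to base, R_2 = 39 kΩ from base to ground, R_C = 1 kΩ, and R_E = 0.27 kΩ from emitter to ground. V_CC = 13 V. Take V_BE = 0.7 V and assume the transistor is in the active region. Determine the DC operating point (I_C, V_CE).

Thevenize the base divider: V_Th = V_CC·R_2/(R_1+R_2) = 13×39/121 = 4.19 V, R_Th = R_1‖R_2 = 26.4 kΩ.
Base-emitter loop: V_Th = I_B·R_Th + V_BE + (β+1)I_B·R_E, so I_B = (4.19 − 0.7) / (26.4 + 251×0.27) = 0.037 mA.
I_C = β·I_B = 250×0.037 = 9.26 mA, and I_E = (β+1)I_B = 9.3 mA.
V_CE = V_CC − I_C·R_C − I_E·R_E = 13 − 9.26×1 − 9.3×0.27 = 1.23 V.
V_CE = 1.23 V > 0.2 V confirms active-region operation.

I_C ≈ 9.3 mA, V_CE ≈ 1.2 V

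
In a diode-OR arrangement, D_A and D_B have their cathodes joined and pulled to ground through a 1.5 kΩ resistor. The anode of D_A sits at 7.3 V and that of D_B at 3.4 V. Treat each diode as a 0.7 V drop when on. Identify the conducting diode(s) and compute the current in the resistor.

Only D_A conducts; I_R ≈ 4.4 mA

Assume both conduct. Then node N would need to be at both 7.3−0.7 = 6.6 V and 3.4−0.7 = 2.7 V, which is impossible.
Assume only D_A conducts: V_N = 7.3 − 0.7 = 6.6 V, so I_R = 6.6/1.5 = 4.4 mA.
Check D_B: its anode-to-cathode voltage is 3.4 − 6.6 = -3.2 V < 0.7 V, so it is off. The assumption is consistent.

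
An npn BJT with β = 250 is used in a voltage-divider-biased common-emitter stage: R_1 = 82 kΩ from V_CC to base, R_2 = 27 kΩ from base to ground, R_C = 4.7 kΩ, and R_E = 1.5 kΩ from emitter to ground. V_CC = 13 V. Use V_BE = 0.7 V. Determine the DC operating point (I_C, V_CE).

I_C ≈ 1.6 mA, V_CE ≈ 3.1 V

Thevenize the base divider: V_Th = V_CC·R_2/(R_1+R_2) = 13×27/109 = 3.22 V, R_Th = R_1‖R_2 = 20.3 kΩ.
Base-emitter loop: V_Th = I_B·R_Th + V_BE + (β+1)I_B·R_E, so I_B = (3.22 − 0.7) / (20.3 + 251×1.5) = 0.00635 mA.
I_C = β·I_B = 250×0.00635 = 1.59 mA, and I_E = (β+1)I_B = 1.59 mA.
V_CE = V_CC − I_C·R_C − I_E·R_E = 13 − 1.59×4.7 − 1.59×1.5 = 3.15 V.
V_CE = 3.15 V > 0.2 V confirms active-region operation.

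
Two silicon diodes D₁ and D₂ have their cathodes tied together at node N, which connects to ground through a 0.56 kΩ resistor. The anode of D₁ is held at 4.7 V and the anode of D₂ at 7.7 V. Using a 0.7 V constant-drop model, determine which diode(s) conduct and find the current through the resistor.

Assume both conduct. Then node N would need to be at both 4.7−0.7 = 4 V and 7.7−0.7 = 7 V, which is impossible.
Assume only D₂ conducts: V_N = 7.7 − 0.7 = 7 V, so I_R = 7/0.56 = 12.5 mA.
Check D₁: its anode-to-cathode voltage is 4.7 − 7 = -2.3 V < 0.7 V, so it is off. The assumption is consistent.

Only D₂ conducts; I_R ≈ 12 mA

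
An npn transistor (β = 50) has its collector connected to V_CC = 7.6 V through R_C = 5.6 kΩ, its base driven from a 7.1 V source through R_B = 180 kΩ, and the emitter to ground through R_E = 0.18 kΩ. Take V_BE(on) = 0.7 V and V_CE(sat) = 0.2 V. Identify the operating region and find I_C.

Assume active: I_B = (7.1 − 0.7)/(180 + 51×0.18) = 0.0338 mA, I_C = β·I_B = 1.69 mA.
Then V_CE = 7.6 − 1.69×5.6 − 1.73×0.18 = -2.18 V < 0.2 V — the active assumption fails.
Re-solve with V_CE = 0.2 V. KCL at the emitter: V_E/R_E = (V_BB−0.7−V_E)/R_B + (V_CC−0.2−V_E)/R_C, giving V_E = 0.236 V.
I_C = (V_CC − 0.2 − V_E)/R_C = (7.4 − 0.236)/5.6 = 1.28 mA.
Check: I_B = (6.4 − 0.236)/180 = 0.0342 mA, and β·I_B = 1.71 mA > I_C, confirming saturation.

saturation; I_C ≈ 1.3 mA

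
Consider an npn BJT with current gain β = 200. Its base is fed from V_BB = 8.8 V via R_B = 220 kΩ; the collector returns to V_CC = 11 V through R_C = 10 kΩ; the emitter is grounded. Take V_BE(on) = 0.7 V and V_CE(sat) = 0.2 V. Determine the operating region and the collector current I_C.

Assume active: I_B = (8.8 − 0.7)/220 = 0.0368 mA, giving I_C = β·I_B = 7.36 mA.
But then V_CE = 11 − 7.36×10 = -62.6 V < V_CE(sat) = 0.2 V — impossible in the active region.
So the transistor is saturated. With V_CE = 0.2 V, I_C = (V_CC − 0.2)/R_C = 10.8/10 = 1.08 mA.
Check: β·I_B = 7.36 mA > I_C = 1.08 mA, confirming saturation.

saturation; I_C ≈ 1.1 mA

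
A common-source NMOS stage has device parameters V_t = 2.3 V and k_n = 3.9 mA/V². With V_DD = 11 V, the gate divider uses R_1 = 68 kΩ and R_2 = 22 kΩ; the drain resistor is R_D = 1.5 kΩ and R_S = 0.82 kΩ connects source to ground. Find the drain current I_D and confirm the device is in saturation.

I_D ≈ 0.14 mA

V_G = V_DD·R_2/(R_1+R_2) = 11×22/90 = 2.69 V.
Assume saturation: I_D = (k_n/2)(V_GS − V_t)² with V_GS = V_G − I_D·R_S = 2.69 − 0.82·I_D.
Substituting gives 1.31·I_D² − 2.24·I_D + 0.295 = 0, with roots I_D = 0.143 or 1.57 mA.
The root I_D = 1.57 mA gives V_GS = 1.4 V ≤ V_t, so take I_D = 0.143 mA.
Then V_GS = 2.57 V and V_DS = V_DD − I_D(R_D+R_S) = 11 − 0.143×2.32 = 10.7 V.
Saturation requires V_DS ≥ V_GS − V_t = 0.271 V; 10.7 ≥ 0.271 ✓.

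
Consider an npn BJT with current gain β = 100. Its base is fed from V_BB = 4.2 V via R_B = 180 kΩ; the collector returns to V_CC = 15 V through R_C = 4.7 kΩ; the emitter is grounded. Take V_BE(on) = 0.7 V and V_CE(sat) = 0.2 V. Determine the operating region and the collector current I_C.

active; I_C ≈ 1.9 mA

Assume active. Base-emitter loop: I_B = (V_BB − V_BE)/R_B = (4.2 − 0.7)/180 = 0.0194 mA.
I_C = β·I_B = 100×0.0194 = 1.94 mA.
V_CE = V_CC − I_C·R_C = 15 − 1.94×4.7 = 5.86 V > V_CE(sat), so the active-region assumption holds.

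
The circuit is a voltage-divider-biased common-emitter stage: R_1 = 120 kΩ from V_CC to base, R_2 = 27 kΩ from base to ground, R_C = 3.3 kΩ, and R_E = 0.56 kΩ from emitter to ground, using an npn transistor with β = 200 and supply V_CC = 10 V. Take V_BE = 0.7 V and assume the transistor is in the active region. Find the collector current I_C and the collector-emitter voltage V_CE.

I_C ≈ 1.7 mA, V_CE ≈ 3.5 V

Thevenize the base divider: V_Th = V_CC·R_2/(R_1+R_2) = 10×27/147 = 1.84 V, R_Th = R_1‖R_2 = 22 kΩ.
Base-emitter loop: V_Th = I_B·R_Th + V_BE + (β+1)I_B·R_E, so I_B = (1.84 − 0.7) / (22 + 201×0.56) = 0.00845 mA.
I_C = β·I_B = 200×0.00845 = 1.69 mA, and I_E = (β+1)I_B = 1.7 mA.
V_CE = V_CC − I_C·R_C − I_E·R_E = 10 − 1.69×3.3 − 1.7×0.56 = 3.48 V.
V_CE = 3.48 V > 0.2 V confirms active-region operation.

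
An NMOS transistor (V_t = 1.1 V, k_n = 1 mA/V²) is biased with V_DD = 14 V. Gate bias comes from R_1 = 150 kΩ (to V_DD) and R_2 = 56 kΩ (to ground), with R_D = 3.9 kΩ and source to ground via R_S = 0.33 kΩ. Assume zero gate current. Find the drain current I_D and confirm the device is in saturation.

V_G = V_DD·R_2/(R_1+R_2) = 14×56/206 = 3.81 V.
Assume saturation: I_D = (k_n/2)(V_GS − V_t)² with V_GS = V_G − I_D·R_S = 3.81 − 0.33·I_D.
Substituting gives 0.0545·I_D² − 1.89·I_D + 3.66 = 0, with roots I_D = 2.06 or 32.7 mA.
The root I_D = 32.7 mA gives V_GS = -6.99 V ≤ V_t, so take I_D = 2.06 mA.
Then V_GS = 3.13 V and V_DS = V_DD − I_D(R_D+R_S) = 14 − 2.06×4.23 = 5.31 V.
Saturation requires V_DS ≥ V_GS − V_t = 2.03 V; 5.31 ≥ 2.03 ✓.

I_D ≈ 2.1 mA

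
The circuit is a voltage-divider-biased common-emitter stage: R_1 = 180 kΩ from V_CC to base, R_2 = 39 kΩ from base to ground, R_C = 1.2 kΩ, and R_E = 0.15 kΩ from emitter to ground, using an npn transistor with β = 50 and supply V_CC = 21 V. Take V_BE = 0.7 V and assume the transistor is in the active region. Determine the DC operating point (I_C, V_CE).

I_C ≈ 3.8 mA, V_CE ≈ 16 V

Thevenize the base divider: V_Th = V_CC·R_2/(R_1+R_2) = 21×39/219 = 3.74 V, R_Th = R_1‖R_2 = 32.1 kΩ.
Base-emitter loop: V_Th = I_B·R_Th + V_BE + (β+1)I_B·R_E, so I_B = (3.74 − 0.7) / (32.1 + 51×0.15) = 0.0766 mA.
I_C = β·I_B = 50×0.0766 = 3.83 mA, and I_E = (β+1)I_B = 3.9 mA.
V_CE = V_CC − I_C·R_C − I_E·R_E = 21 − 3.83×1.2 − 3.9×0.15 = 15.8 V.
V_CE = 15.8 V > 0.2 V confirms active-region operation.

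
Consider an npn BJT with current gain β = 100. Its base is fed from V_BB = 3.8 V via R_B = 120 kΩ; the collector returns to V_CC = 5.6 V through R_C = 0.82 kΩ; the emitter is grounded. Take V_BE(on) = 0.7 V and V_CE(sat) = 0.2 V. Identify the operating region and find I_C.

Assume active. Base-emitter loop: I_B = (V_BB − V_BE)/R_B = (3.8 − 0.7)/120 = 0.0258 mA.
I_C = β·I_B = 100×0.0258 = 2.58 mA.
V_CE = V_CC − I_C·R_C = 5.6 − 2.58×0.82 = 3.48 V > V_CE(sat), so the active-region assumption holds.

active; I_C ≈ 2.6 mA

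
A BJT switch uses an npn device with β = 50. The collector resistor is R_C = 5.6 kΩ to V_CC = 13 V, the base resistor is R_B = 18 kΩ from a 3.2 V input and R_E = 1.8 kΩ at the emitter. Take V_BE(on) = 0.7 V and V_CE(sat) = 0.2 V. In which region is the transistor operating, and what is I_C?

Assume active. Base-emitter loop: I_B = (V_BB − V_BE)/(R_B + (β+1)R_E) = (3.2 − 0.7)/(18 + 51×1.8) = 0.0228 mA.
I_C = β·I_B = 50×0.0228 = 1.14 mA.
V_CE = V_CC − I_C·R_C − I_E·R_E = 13 − 1.14×5.6 − 1.16×1.8 = 4.53 V > V_CE(sat), so the active-region assumption holds.

active; I_C ≈ 1.1 mA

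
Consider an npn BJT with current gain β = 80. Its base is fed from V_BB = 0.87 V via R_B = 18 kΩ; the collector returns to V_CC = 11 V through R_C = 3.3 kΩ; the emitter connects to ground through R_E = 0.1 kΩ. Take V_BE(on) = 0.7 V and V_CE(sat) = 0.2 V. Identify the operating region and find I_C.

active; I_C ≈ 0.52 mA

Assume active. Base-emitter loop: I_B = (V_BB − V_BE)/(R_B + (β+1)R_E) = (0.87 − 0.7)/(18 + 81×0.1) = 0.00651 mA.
I_C = β·I_B = 80×0.00651 = 0.521 mA.
V_CE = V_CC − I_C·R_C − I_E·R_E = 11 − 0.521×3.3 − 0.528×0.1 = 9.23 V > V_CE(sat), so the active-region assumption holds.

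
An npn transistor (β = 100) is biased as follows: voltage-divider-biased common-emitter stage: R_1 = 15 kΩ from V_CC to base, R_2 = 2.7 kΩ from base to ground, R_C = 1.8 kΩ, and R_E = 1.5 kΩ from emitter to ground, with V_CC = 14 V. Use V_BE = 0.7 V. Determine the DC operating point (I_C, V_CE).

Thevenize the base divider: V_Th = V_CC·R_2/(R_1+R_2) = 14×2.7/17.7 = 2.14 V, R_Th = R_1‖R_2 = 2.29 kΩ.
Base-emitter loop: V_Th = I_B·R_Th + V_BE + (β+1)I_B·R_E, so I_B = (2.14 − 0.7) / (2.29 + 101×1.5) = 0.00933 mA.
I_C = β·I_B = 100×0.00933 = 0.933 mA, and I_E = (β+1)I_B = 0.943 mA.
V_CE = V_CC − I_C·R_C − I_E·R_E = 14 − 0.933×1.8 − 0.943×1.5 = 10.9 V.
V_CE = 10.9 V > 0.2 V confirms active-region operation.

I_C ≈ 0.93 mA, V_CE ≈ 11 V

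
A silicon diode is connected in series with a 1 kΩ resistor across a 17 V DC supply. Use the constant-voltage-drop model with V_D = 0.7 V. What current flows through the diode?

I ≈ 16 mA

KVL around the loop: 17 = V_D + I·R = 0.7 + I × 1 kΩ.
So I = (17 − 0.7) / 1 kΩ = 16.3 / 1 = 16.3 mA.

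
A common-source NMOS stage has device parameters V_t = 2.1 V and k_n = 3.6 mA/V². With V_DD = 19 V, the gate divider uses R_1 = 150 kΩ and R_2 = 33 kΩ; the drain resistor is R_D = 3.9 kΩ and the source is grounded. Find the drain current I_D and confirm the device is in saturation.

I_D ≈ 3.2 mA

V_G = V_DD·R_2/(R_1+R_2) = 19×33/183 = 3.43 V. With the source grounded, V_GS = V_G = 3.43 V.
Assume saturation: I_D = (k_n/2)(V_GS − V_t)² = (3.6/2)×(3.43 − 2.1)² = 1.8×1.33² = 3.17 mA.
V_DS = V_DD − I_D·R_D = 19 − 3.17×3.9 = 6.65 V.
Saturation requires V_DS ≥ V_GS − V_t = 1.33 V; 6.65 ≥ 1.33 ✓.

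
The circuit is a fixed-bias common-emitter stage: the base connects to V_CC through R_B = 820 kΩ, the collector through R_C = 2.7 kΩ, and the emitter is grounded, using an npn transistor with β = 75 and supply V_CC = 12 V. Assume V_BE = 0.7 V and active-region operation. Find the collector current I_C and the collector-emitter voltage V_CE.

I_C ≈ 1 mA, V_CE ≈ 9.2 V

Base loop: V_CC = I_B·R_B + V_BE, so I_B = (12 − 0.7)/820 kΩ = 0.0138 mA.
In the active region I_C = β·I_B = 75 × 0.0138 = 1.03 mA.
Collector loop: V_CE = V_CC − I_C·R_C = 12 − 1.03×2.7 = 9.21 V.
Since V_CE = 9.21 V > V_CE(sat) ≈ 0.2 V, the transistor is in the active region as assumed.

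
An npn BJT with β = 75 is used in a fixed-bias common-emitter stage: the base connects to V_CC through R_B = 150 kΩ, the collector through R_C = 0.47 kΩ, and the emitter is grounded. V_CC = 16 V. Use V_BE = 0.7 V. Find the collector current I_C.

Base loop: V_CC = I_B·R_B + V_BE, so I_B = (16 − 0.7)/150 kΩ = 0.102 mA.
In the active region I_C = β·I_B = 75 × 0.102 = 7.65 mA.
Collector loop: V_CE = V_CC − I_C·R_C = 16 − 7.65×0.47 = 12.4 V.
Since V_CE = 12.4 V > V_CE(sat) ≈ 0.2 V, the transistor is in the active region as assumed.

I_C ≈ 7.7 mA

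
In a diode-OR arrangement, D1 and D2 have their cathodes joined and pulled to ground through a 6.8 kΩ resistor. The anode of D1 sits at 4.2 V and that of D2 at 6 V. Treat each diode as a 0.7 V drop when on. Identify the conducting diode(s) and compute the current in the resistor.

Only D2 conducts; I_R ≈ 0.78 mA

Assume both conduct. Then node N would need to be at both 4.2−0.7 = 3.5 V and 6−0.7 = 5.3 V, which is impossible.
Assume only D2 conducts: V_N = 6 − 0.7 = 5.3 V, so I_R = 5.3/6.8 = 0.779 mA.
Check D1: its anode-to-cathode voltage is 4.2 − 5.3 = -1.1 V < 0.7 V, so it is off. The assumption is consistent.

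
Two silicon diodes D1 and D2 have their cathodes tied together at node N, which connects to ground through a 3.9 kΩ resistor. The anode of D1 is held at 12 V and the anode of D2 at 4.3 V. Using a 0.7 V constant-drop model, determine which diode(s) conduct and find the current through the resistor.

Only D1 conducts; I_R ≈ 2.9 mA

Assume both conduct. Then node N would need to be at both 12−0.7 = 11.3 V and 4.3−0.7 = 3.6 V, which is impossible.
Assume only D1 conducts: V_N = 12 − 0.7 = 11.3 V, so I_R = 11.3/3.9 = 2.9 mA.
Check D2: its anode-to-cathode voltage is 4.3 − 11.3 = -7 V < 0.7 V, so it is off. The assumption is consistent.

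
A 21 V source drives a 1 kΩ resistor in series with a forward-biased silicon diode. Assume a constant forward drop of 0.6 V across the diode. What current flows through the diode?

KVL around the loop: 21 = V_D + I·R = 0.6 + I × 1 kΩ.
So I = (21 − 0.6) / 1 kΩ = 20.4 / 1 = 20.4 mA.

I ≈ 20 mA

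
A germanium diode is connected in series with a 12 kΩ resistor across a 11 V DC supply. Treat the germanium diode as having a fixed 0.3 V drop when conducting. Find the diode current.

KVL around the loop: 11 = V_D + I·R = 0.3 + I × 12 kΩ.
So I = (11 − 0.3) / 12 kΩ = 10.7 / 12 = 0.892 mA.

I ≈ 0.89 mA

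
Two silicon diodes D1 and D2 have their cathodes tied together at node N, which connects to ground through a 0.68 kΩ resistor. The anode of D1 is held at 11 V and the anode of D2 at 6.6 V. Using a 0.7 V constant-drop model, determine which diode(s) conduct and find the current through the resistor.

Assume both conduct. Then node N would need to be at both 11−0.7 = 10.3 V and 6.6−0.7 = 5.9 V, which is impossible.
Assume only D1 conducts: V_N = 11 − 0.7 = 10.3 V, so I_R = 10.3/0.68 = 15.1 mA.
Check D2: its anode-to-cathode voltage is 6.6 − 10.3 = -3.7 V < 0.7 V, so it is off. The assumption is consistent.

Only D1 conducts; I_R ≈ 15 mA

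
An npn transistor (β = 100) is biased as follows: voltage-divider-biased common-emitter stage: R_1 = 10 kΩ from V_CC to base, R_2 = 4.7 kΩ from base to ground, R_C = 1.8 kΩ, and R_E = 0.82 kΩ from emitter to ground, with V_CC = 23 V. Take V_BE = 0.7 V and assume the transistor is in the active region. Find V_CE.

Thevenize the base divider: V_Th = V_CC·R_2/(R_1+R_2) = 23×4.7/14.7 = 7.35 V, R_Th = R_1‖R_2 = 3.2 kΩ.
Base-emitter loop: V_Th = I_B·R_Th + V_BE + (β+1)I_B·R_E, so I_B = (7.35 − 0.7) / (3.2 + 101×0.82) = 0.0774 mA.
I_C = β·I_B = 100×0.0774 = 7.74 mA, and I_E = (β+1)I_B = 7.81 mA.
V_CE = V_CC − I_C·R_C − I_E·R_E = 23 − 7.74×1.8 − 7.81×0.82 = 2.67 V.
V_CE = 2.67 V > 0.2 V confirms active-region operation.

V_CE ≈ 2.7 V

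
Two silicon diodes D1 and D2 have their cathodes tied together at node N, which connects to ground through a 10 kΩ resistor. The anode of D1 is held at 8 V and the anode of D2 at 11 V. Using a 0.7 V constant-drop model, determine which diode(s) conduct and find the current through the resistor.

Only D2 conducts; I_R ≈ 1 mA

Assume both conduct. Then node N would need to be at both 8−0.7 = 7.3 V and 11−0.7 = 10.3 V, which is impossible.
Assume only D2 conducts: V_N = 11 − 0.7 = 10.3 V, so I_R = 10.3/10 = 1.03 mA.
Check D1: its anode-to-cathode voltage is 8 − 10.3 = -2.3 V < 0.7 V, so it is off. The assumption is consistent.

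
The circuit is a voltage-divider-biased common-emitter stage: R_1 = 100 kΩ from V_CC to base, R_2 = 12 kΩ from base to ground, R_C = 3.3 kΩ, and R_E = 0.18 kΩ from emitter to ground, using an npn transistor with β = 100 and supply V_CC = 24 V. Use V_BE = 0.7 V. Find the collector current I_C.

I_C ≈ 6.5 mA

Thevenize the base divider: V_Th = V_CC·R_2/(R_1+R_2) = 24×12/112 = 2.57 V, R_Th = R_1‖R_2 = 10.7 kΩ.
Base-emitter loop: V_Th = I_B·R_Th + V_BE + (β+1)I_B·R_E, so I_B = (2.57 − 0.7) / (10.7 + 101×0.18) = 0.0648 mA.
I_C = β·I_B = 100×0.0648 = 6.48 mA, and I_E = (β+1)I_B = 6.54 mA.
V_CE = V_CC − I_C·R_C − I_E·R_E = 24 − 6.48×3.3 − 6.54×0.18 = 1.45 V.
V_CE = 1.45 V > 0.2 V confirms active-region operation.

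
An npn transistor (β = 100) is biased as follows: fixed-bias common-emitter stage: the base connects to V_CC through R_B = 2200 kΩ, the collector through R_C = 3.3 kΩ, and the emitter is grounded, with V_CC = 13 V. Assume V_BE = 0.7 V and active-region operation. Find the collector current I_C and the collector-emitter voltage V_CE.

Base loop: V_CC = I_B·R_B + V_BE, so I_B = (13 − 0.7)/2200 kΩ = 0.00559 mA.
In the active region I_C = β·I_B = 100 × 0.00559 = 0.559 mA.
Collector loop: V_CE = V_CC − I_C·R_C = 13 − 0.559×3.3 = 11.2 V.
Since V_CE = 11.2 V > V_CE(sat) ≈ 0.2 V, the transistor is in the active region as assumed.

I_C ≈ 0.56 mA, V_CE ≈ 11 V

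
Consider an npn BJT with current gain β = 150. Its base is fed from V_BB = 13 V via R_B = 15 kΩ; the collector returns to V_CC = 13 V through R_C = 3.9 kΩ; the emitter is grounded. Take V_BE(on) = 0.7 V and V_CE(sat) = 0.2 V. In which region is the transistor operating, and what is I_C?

Assume active: I_B = (13 − 0.7)/15 = 0.82 mA, giving I_C = β·I_B = 123 mA.
But then V_CE = 13 − 123×3.9 = -467 V < V_CE(sat) = 0.2 V — impossible in the active region.
So the transistor is saturated. With V_CE = 0.2 V, I_C = (V_CC − 0.2)/R_C = 12.8/3.9 = 3.28 mA.
Check: β·I_B = 123 mA > I_C = 3.28 mA, confirming saturation.

saturation; I_C ≈ 3.3 mA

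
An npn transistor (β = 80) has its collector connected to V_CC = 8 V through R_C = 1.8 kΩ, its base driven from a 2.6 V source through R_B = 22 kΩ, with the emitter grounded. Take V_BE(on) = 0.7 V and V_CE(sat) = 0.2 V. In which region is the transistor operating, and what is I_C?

Assume active: I_B = (2.6 − 0.7)/22 = 0.0864 mA, giving I_C = β·I_B = 6.91 mA.
But then V_CE = 8 − 6.91×1.8 = -4.44 V < V_CE(sat) = 0.2 V — impossible in the active region.
So the transistor is saturated. With V_CE = 0.2 V, I_C = (V_CC − 0.2)/R_C = 7.8/1.8 = 4.33 mA.
Check: β·I_B = 6.91 mA > I_C = 4.33 mA, confirming saturation.

saturation; I_C ≈ 4.3 mA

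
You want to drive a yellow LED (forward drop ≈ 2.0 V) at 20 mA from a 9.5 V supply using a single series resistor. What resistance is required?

The resistor drops V_S − V_D = 9.5 − 2.0 = 7.5 V at 20 mA.
R = 7.5 V / 20 mA = 0.375 kΩ.

R ≈ 0.38 kΩ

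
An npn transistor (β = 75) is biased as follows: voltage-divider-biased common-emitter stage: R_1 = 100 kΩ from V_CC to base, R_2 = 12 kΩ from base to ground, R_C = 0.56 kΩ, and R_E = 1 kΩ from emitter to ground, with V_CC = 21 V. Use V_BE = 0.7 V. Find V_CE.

Thevenize the base divider: V_Th = V_CC·R_2/(R_1+R_2) = 21×12/112 = 2.25 V, R_Th = R_1‖R_2 = 10.7 kΩ.
Base-emitter loop: V_Th = I_B·R_Th + V_BE + (β+1)I_B·R_E, so I_B = (2.25 − 0.7) / (10.7 + 76×1) = 0.0179 mA.
I_C = β·I_B = 75×0.0179 = 1.34 mA, and I_E = (β+1)I_B = 1.36 mA.
V_CE = V_CC − I_C·R_C − I_E·R_E = 21 − 1.34×0.56 − 1.36×1 = 18.9 V.
V_CE = 18.9 V > 0.2 V confirms active-region operation.

V_CE ≈ 19 V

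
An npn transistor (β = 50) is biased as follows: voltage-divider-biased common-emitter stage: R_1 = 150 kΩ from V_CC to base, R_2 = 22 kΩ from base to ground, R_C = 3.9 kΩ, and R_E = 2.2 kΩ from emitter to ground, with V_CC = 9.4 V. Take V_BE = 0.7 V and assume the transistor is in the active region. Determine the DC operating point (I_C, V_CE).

I_C ≈ 0.19 mA, V_CE ≈ 8.2 V

Thevenize the base divider: V_Th = V_CC·R_2/(R_1+R_2) = 9.4×22/172 = 1.2 V, R_Th = R_1‖R_2 = 19.2 kΩ.
Base-emitter loop: V_Th = I_B·R_Th + V_BE + (β+1)I_B·R_E, so I_B = (1.2 − 0.7) / (19.2 + 51×2.2) = 0.00382 mA.
I_C = β·I_B = 50×0.00382 = 0.191 mA, and I_E = (β+1)I_B = 0.195 mA.
V_CE = V_CC − I_C·R_C − I_E·R_E = 9.4 − 0.191×3.9 − 0.195×2.2 = 8.23 V.
V_CE = 8.23 V > 0.2 V confirms active-region operation.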